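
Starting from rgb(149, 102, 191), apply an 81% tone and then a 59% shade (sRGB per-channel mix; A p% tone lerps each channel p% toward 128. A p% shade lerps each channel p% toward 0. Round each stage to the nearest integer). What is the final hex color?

#363239

An 81% tone moves each channel 81% toward 128:
  R: 149 + 0.81×(128−149) = 149 − 17.01 = 131.99 → 132
  G: 102 + 0.81×(128−102) = 102 + 21.06 = 123.06 → 123
  B: 191 − 51.03 = 139.97 → 140
After the tone: rgb(132, 123, 140) = #847b8c.
Lerp each channel 59% toward 0:
  R: 132 + 0.59×(0−132) = 132 − 77.88 = 54.12 → 54
  G: 123 + 0.59×(0−123) = 123 − 72.57 = 50.43 → 50
  B: 140 − 82.6 = 57.4 → 57
rgb(54, 50, 57) = #363239.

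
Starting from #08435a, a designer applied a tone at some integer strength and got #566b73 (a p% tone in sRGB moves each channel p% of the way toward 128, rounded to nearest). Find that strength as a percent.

65%

#08435a is rgb(8, 67, 90); #566b73 is rgb(86, 107, 115).
On the R channel (widest range): 86 ≈ 8 + (p/100)(128 − 8), so p ≈ 100×(86 − 8)/(128 − 8) = 7800/120 = 65.00.
p = 65 reproduces all three channels after rounding.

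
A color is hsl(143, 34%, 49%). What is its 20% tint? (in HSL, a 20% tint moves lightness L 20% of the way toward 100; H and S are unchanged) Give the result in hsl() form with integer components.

hsl(143, 34%, 59%)

L moves 20% from 49 toward 100: 49 + 10.2 = 59.2 → 59.
H and S are unchanged.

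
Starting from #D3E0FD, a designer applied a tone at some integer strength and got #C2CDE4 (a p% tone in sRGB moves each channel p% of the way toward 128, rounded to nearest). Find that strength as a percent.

20%

#D3E0FD is rgb(211, 224, 253); #C2CDE4 is rgb(194, 205, 228).
On the B channel (widest range): 228 ≈ 253 + (p/100)(128 − 253), so p ≈ 100×(228 − 253)/(128 − 253) = -2500/-125 = 20.00.
p = 20 reproduces all three channels after rounding.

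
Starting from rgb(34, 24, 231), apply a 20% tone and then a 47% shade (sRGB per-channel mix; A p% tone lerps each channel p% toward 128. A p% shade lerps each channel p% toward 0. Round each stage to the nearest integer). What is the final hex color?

Lerp each channel 20% toward 128:
  R: 34 + 0.2×(128−34) = 34 + 18.8 = 52.8 → 53
  G: 24 + 0.2×(128−24) = 24 + 20.8 = 44.8 → 45
  B: 231 + 0.2×(128−231) = 231 − 20.6 = 210.4 → 210
After the tone: rgb(53, 45, 210) = #352dd2.
Lerp each channel 47% toward 0:
  R: 53 + 0.47×(0−53) = 53 − 24.91 = 28.09 → 28
  G: 45 + 0.47×(0−45) = 45 − 21.15 = 23.85 → 24
  B: 210 + 0.47×(0−210) = 210 − 98.7 = 111.3 → 111
rgb(28, 24, 111) = #1c186f.

#1c186f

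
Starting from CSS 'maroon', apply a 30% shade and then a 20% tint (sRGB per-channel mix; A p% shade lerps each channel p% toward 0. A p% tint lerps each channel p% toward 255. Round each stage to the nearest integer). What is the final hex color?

CSS maroon is rgb(128, 0, 0).
Lerp each channel 30% toward 0:
  R: 128 + 0.3×(0−128) = 128 − 38.4 = 89.6 → 90
  G: 0 + 0 = 0 → 0
  B: 0 + 0.3×(0−0) = 0 + 0 = 0 → 0
After the shade: rgb(90, 0, 0) = #5A0000.
Per channel, c → c + 0.2(255 − c):
  R: 90 + 0.2×(255−90) = 90 + 33 = 123 → 123
  G: 0 + 51 = 51 → 51
  B: 0 + 51 = 51 → 51
rgb(123, 51, 51) = #7B3333.

#7B3333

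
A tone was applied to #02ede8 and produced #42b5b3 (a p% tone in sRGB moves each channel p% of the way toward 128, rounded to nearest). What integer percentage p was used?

#02ede8 is rgb(2, 237, 232); #42b5b3 is rgb(66, 181, 179).
On the R channel (widest range): 66 ≈ 2 + (p/100)(128 − 2), so p ≈ 100×(66 − 2)/(128 − 2) = 6400/126 = 50.79.
p = 51 reproduces all three channels after rounding.

51%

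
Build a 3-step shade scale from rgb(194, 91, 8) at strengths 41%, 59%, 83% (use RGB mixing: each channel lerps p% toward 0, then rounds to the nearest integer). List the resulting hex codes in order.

41%: (194 − 79.54 = 114.46→114, 91 − 37.31 = 53.69→54, 8 − 3.28 = 4.72→5) → #723605
59%: (194 − 114.46 = 79.54→80, 91 − 53.69 = 37.31→37, 8 − 4.72 = 3.28→3) → #502503
83%: (194 − 161.02 = 32.98→33, 91 − 75.53 = 15.47→15, 8 − 6.64 = 1.36→1) → #210F01

#723605, #502503, #210F01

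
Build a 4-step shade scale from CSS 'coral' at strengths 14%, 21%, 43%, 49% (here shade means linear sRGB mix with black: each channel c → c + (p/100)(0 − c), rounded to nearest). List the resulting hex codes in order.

CSS coral is rgb(255, 127, 80).
14%: (255 − 35.7 = 219.3→219, 127 − 17.78 = 109.22→109, 80 − 11.2 = 68.8→69) → #db6d45
21%: (255 − 53.55 = 201.45→201, 127 − 26.67 = 100.33→100, 80 − 16.8 = 63.2→63) → #c9643f
43%: (255 − 109.65 = 145.35→145, 127 − 54.61 = 72.39→72, 80 − 34.4 = 45.6→46) → #91482e
49%: (255 − 124.95 = 130.05→130, 127 − 62.23 = 64.77→65, 80 − 39.2 = 40.8→41) → #824129

#db6d45, #c9643f, #91482e, #824129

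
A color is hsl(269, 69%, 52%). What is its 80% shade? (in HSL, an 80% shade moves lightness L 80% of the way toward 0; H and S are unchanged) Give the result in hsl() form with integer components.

L moves 80% from 52 toward 0: 52 − 41.6 = 10.4 → 10.
H and S are unchanged.

hsl(269, 69%, 10%)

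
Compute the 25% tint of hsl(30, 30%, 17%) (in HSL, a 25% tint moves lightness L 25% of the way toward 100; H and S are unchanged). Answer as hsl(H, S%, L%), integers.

L moves 25% from 17 toward 100: 17 + 20.75 = 37.75 → 38.
H and S are unchanged.

hsl(30, 30%, 38%)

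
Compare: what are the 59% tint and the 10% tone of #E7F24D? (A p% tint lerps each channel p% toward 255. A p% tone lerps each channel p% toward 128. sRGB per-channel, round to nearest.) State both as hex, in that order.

#F5FAB6, #DDE752

#E7F24D is rgb(231, 242, 77).
59% tint:
  R: 231 + 0.59×(255−231) = 231 + 14.16 = 245.16 → 245
  G: 242 + 0.59×(255−242) = 242 + 7.67 = 249.67 → 250
  B: 77 + 105.02 = 182.02 → 182
  → #F5FAB6
10% tone:
  R: 231 − 10.3 = 220.7 → 221
  G: 242 − 11.4 = 230.6 → 231
  B: 77 + 0.1×(128−77) = 77 + 5.1 = 82.1 → 82
  → #DDE752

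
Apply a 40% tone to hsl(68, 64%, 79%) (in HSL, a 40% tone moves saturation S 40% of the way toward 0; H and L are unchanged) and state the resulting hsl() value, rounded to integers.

S moves 40% from 64 toward 0: 64 − 25.6 = 38.4 → 38.
H and L are unchanged.

hsl(68, 38%, 79%)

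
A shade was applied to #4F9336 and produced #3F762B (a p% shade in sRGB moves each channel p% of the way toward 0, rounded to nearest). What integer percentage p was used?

20%

#4F9336 is rgb(79, 147, 54); #3F762B is rgb(63, 118, 43).
On the G channel (widest range): 118 ≈ 147 + (p/100)(0 − 147), so p ≈ 100×(118 − 147)/(0 − 147) = -2900/-147 = 19.73.
p = 20 reproduces all three channels after rounding.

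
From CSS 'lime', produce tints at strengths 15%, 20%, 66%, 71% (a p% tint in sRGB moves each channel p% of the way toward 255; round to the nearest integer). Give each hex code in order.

#26ff26, #33ff33, #a8ffa8, #b5ffb5

CSS lime is rgb(0, 255, 0).
15%: (0 + 38.25 = 38.25→38, 255→255, 0 + 38.25 = 38.25→38) → #26ff26
20%: (0 + 51 = 51→51, 255→255, 0 + 51 = 51→51) → #33ff33
66%: (0 + 168.3 = 168.3→168, 255→255, 0 + 168.3 = 168.3→168) → #a8ffa8
71%: (0 + 181.05 = 181.05→181, 255→255, 0 + 181.05 = 181.05→181) → #b5ffb5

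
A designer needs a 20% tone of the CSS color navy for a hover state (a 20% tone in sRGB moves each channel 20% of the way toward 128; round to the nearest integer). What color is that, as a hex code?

CSS navy is rgb(0, 0, 128).
Per channel, c → c + 0.2(128 − c):
  R: 0 + 0.2×(128−0) = 0 + 25.6 = 25.6 → 26
  G: 0 + 25.6 = 25.6 → 26
  B: 128 + 0.2×(128−128) = 128 + 0 = 128 → 128
rgb(26, 26, 128) = #1a1a80.

#1a1a80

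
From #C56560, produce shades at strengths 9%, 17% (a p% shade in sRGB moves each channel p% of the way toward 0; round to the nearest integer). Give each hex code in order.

#C56560 is rgb(197, 101, 96).
9%: (197 − 17.73 = 179.27→179, 101 − 9.09 = 91.91→92, 96 − 8.64 = 87.36→87) → #B35C57
17%: (197 − 33.49 = 163.51→164, 101 − 17.17 = 83.83→84, 96 − 16.32 = 79.68→80) → #A45450

#B35C57, #A45450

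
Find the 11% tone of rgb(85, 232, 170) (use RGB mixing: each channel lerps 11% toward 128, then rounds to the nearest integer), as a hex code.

Lerp each channel 11% toward 128:
  R: 85 + 4.73 = 89.73 → 90
  G: 232 − 11.44 = 220.56 → 221
  B: 170 + 0.11×(128−170) = 170 − 4.62 = 165.38 → 165
rgb(90, 221, 165) = #5adda5.

#5adda5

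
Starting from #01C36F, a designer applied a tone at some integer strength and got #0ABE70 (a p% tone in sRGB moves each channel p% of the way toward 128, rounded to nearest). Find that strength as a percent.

#01C36F is rgb(1, 195, 111); #0ABE70 is rgb(10, 190, 112).
On the R channel (widest range): 10 ≈ 1 + (p/100)(128 − 1), so p ≈ 100×(10 − 1)/(128 − 1) = 900/127 = 7.09.
p = 7 reproduces all three channels after rounding.

7%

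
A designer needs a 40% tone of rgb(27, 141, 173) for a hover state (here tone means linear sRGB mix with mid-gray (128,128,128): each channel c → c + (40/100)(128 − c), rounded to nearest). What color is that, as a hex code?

Per channel, c → c + 0.4(128 − c):
  R: 27 + 0.4×(128−27) = 27 + 40.4 = 67.4 → 67
  G: 141 + 0.4×(128−141) = 141 − 5.2 = 135.8 → 136
  B: 173 + 0.4×(128−173) = 173 − 18 = 155 → 155
rgb(67, 136, 155) = #43889B.

#43889B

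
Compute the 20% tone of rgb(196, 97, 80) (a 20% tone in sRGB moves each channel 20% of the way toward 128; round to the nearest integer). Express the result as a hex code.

#B6675A

Per channel, c → c + 0.2(128 − c):
  R: 196 + 0.2×(128−196) = 196 − 13.6 = 182.4 → 182
  G: 97 + 6.2 = 103.2 → 103
  B: 80 + 0.2×(128−80) = 80 + 9.6 = 89.6 → 90
rgb(182, 103, 90) = #B6675A.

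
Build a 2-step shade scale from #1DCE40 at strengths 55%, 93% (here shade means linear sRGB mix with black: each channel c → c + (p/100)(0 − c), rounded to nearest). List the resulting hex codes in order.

#0D5D1D, #020E04

#1DCE40 is rgb(29, 206, 64).
55%: (29 − 15.95 = 13.05→13, 206 − 113.3 = 92.7→93, 64 − 35.2 = 28.8→29) → #0D5D1D
93%: (29 − 26.97 = 2.03→2, 206 − 191.58 = 14.42→14, 64 − 59.52 = 4.48→4) → #020E04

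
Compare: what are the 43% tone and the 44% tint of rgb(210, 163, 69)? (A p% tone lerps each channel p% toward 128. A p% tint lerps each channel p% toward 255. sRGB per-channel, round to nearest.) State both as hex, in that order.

#AF945E, #E6CB97

43% tone:
  R: 210 + 0.43×(128−210) = 210 − 35.26 = 174.74 → 175
  G: 163 − 15.05 = 147.95 → 148
  B: 69 + 0.43×(128−69) = 69 + 25.37 = 94.37 → 94
  → #AF945E
44% tint:
  R: 210 + 19.8 = 229.8 → 230
  G: 163 + 0.44×(255−163) = 163 + 40.48 = 203.48 → 203
  B: 69 + 0.44×(255−69) = 69 + 81.84 = 150.84 → 151
  → #E6CB97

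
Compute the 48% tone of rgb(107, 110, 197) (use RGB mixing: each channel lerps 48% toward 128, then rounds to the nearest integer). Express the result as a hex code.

#7577A4

A 48% tone moves each channel 48% toward 128:
  R: 107 + 0.48×(128−107) = 107 + 10.08 = 117.08 → 117
  G: 110 + 0.48×(128−110) = 110 + 8.64 = 118.64 → 119
  B: 197 + 0.48×(128−197) = 197 − 33.12 = 163.88 → 164
rgb(117, 119, 164) = #7577A4.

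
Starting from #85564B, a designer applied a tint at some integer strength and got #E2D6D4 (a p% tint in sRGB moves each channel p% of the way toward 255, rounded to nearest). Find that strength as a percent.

76%

#85564B is rgb(133, 86, 75); #E2D6D4 is rgb(226, 214, 212).
On the B channel (widest range): 212 ≈ 75 + (p/100)(255 − 75), so p ≈ 100×(212 − 75)/(255 − 75) = 13700/180 = 76.11.
p = 76 reproduces all three channels after rounding.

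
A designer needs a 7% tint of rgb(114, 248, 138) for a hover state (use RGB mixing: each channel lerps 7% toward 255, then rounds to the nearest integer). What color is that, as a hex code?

Lerp each channel 7% toward 255:
  R: 114 + 9.87 = 123.87 → 124
  G: 248 + 0.49 = 248.49 → 248
  B: 138 + 0.07×(255−138) = 138 + 8.19 = 146.19 → 146
rgb(124, 248, 146) = #7CF892.

#7CF892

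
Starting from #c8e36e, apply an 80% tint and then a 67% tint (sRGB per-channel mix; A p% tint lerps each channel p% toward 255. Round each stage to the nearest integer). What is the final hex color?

#c8e36e is rgb(200, 227, 110).
An 80% tint moves each channel 80% toward 255:
  R: 200 + 0.8×(255−200) = 200 + 44 = 244 → 244
  G: 227 + 0.8×(255−227) = 227 + 22.4 = 249.4 → 249
  B: 110 + 0.8×(255−110) = 110 + 116 = 226 → 226
After the tint: rgb(244, 249, 226) = #f4f9e2.
Lerp each channel 67% toward 255:
  R: 244 + 7.37 = 251.37 → 251
  G: 249 + 4.02 = 253.02 → 253
  B: 226 + 0.67×(255−226) = 226 + 19.43 = 245.43 → 245
rgb(251, 253, 245) = #fbfdf5.

#fbfdf5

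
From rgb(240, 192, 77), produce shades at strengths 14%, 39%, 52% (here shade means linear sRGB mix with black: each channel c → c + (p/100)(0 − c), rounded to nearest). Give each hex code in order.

14%: (240 − 33.6 = 206.4→206, 192 − 26.88 = 165.12→165, 77 − 10.78 = 66.22→66) → #cea542
39%: (240 − 93.6 = 146.4→146, 192 − 74.88 = 117.12→117, 77 − 30.03 = 46.97→47) → #92752f
52%: (240 − 124.8 = 115.2→115, 192 − 99.84 = 92.16→92, 77 − 40.04 = 36.96→37) → #735c25

#cea542, #92752f, #735c25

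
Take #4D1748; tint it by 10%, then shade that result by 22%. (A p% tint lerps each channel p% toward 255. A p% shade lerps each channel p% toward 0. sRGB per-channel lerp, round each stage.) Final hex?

#4D1748 is rgb(77, 23, 72).
Lerp each channel 10% toward 255:
  R: 77 + 0.1×(255−77) = 77 + 17.8 = 94.8 → 95
  G: 23 + 0.1×(255−23) = 23 + 23.2 = 46.2 → 46
  B: 72 + 0.1×(255−72) = 72 + 18.3 = 90.3 → 90
After the tint: rgb(95, 46, 90) = #5F2E5A.
Lerp each channel 22% toward 0:
  R: 95 − 20.9 = 74.1 → 74
  G: 46 + 0.22×(0−46) = 46 − 10.12 = 35.88 → 36
  B: 90 + 0.22×(0−90) = 90 − 19.8 = 70.2 → 70
rgb(74, 36, 70) = #4A2446.

#4A2446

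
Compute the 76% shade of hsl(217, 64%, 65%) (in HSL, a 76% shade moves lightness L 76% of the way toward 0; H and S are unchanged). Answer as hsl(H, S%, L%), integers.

hsl(217, 64%, 16%)

L moves 76% from 65 toward 0: 65 − 49.4 = 15.6 → 16.
H and S are unchanged.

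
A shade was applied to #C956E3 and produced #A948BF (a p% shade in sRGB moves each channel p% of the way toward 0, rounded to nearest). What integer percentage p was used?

16%

#C956E3 is rgb(201, 86, 227); #A948BF is rgb(169, 72, 191).
On the B channel (widest range): 191 ≈ 227 + (p/100)(0 − 227), so p ≈ 100×(191 − 227)/(0 − 227) = -3600/-227 = 15.86.
p = 16 reproduces all three channels after rounding.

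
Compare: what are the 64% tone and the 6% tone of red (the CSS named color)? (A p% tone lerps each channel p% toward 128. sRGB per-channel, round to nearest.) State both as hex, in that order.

#AE5252, #F70808

CSS red is rgb(255, 0, 0).
64% tone:
  R: 255 + 0.64×(128−255) = 255 − 81.28 = 173.72 → 174
  G: 0 + 81.92 = 81.92 → 82
  B: 0 + 81.92 = 81.92 → 82
  → #AE5252
6% tone:
  R: 255 + 0.06×(128−255) = 255 − 7.62 = 247.38 → 247
  G: 0 + 7.68 = 7.68 → 8
  B: 0 + 7.68 = 7.68 → 8
  → #F70808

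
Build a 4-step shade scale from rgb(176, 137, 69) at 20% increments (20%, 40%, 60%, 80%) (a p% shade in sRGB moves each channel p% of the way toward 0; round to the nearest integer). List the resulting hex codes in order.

#8d6e37, #6a5229, #46371c, #231b0e

20%: (176 − 35.2 = 140.8→141, 137 − 27.4 = 109.6→110, 69 − 13.8 = 55.2→55) → #8d6e37
40%: (176 − 70.4 = 105.6→106, 137 − 54.8 = 82.2→82, 69 − 27.6 = 41.4→41) → #6a5229
60%: (176 − 105.6 = 70.4→70, 137 − 82.2 = 54.8→55, 69 − 41.4 = 27.6→28) → #46371c
80%: (176 − 140.8 = 35.2→35, 137 − 109.6 = 27.4→27, 69 − 55.2 = 13.8→14) → #231b0e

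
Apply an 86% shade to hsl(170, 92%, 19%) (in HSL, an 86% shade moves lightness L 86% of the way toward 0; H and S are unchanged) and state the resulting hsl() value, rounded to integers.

L moves 86% from 19 toward 0: 19 − 16.34 = 2.66 → 3.
H and S are unchanged.

hsl(170, 92%, 3%)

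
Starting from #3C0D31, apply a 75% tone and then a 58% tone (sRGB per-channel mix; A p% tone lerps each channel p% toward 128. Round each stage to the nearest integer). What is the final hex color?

#3C0D31 is rgb(60, 13, 49).
Lerp each channel 75% toward 128:
  R: 60 + 0.75×(128−60) = 60 + 51 = 111 → 111
  G: 13 + 0.75×(128−13) = 13 + 86.25 = 99.25 → 99
  B: 49 + 59.25 = 108.25 → 108
After the tone: rgb(111, 99, 108) = #6F636C.
Per channel, c → c + 0.58(128 − c):
  R: 111 + 9.86 = 120.86 → 121
  G: 99 + 16.82 = 115.82 → 116
  B: 108 + 11.6 = 119.6 → 120
rgb(121, 116, 120) = #797478.

#797478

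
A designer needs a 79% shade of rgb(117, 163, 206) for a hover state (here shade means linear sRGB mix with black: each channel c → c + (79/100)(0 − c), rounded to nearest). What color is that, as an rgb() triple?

rgb(25, 34, 43)

A 79% shade moves each channel 79% toward 0:
  R: 117 + 0.79×(0−117) = 117 − 92.43 = 24.57 → 25
  G: 163 + 0.79×(0−163) = 163 − 128.77 = 34.23 → 34
  B: 206 + 0.79×(0−206) = 206 − 162.74 = 43.26 → 43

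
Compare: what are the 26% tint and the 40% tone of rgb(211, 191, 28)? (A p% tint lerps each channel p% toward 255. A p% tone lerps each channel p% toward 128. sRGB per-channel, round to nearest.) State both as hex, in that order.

26% tint:
  R: 211 + 0.26×(255−211) = 211 + 11.44 = 222.44 → 222
  G: 191 + 0.26×(255−191) = 191 + 16.64 = 207.64 → 208
  B: 28 + 0.26×(255−28) = 28 + 59.02 = 87.02 → 87
  → #DED057
40% tone:
  R: 211 + 0.4×(128−211) = 211 − 33.2 = 177.8 → 178
  G: 191 + 0.4×(128−191) = 191 − 25.2 = 165.8 → 166
  B: 28 + 0.4×(128−28) = 28 + 40 = 68 → 68
  → #B2A644

#DED057, #B2A644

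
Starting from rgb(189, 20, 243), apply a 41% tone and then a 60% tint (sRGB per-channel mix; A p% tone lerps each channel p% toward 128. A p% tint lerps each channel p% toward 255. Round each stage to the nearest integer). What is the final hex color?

Lerp each channel 41% toward 128:
  R: 189 + 0.41×(128−189) = 189 − 25.01 = 163.99 → 164
  G: 20 + 44.28 = 64.28 → 64
  B: 243 + 0.41×(128−243) = 243 − 47.15 = 195.85 → 196
After the tone: rgb(164, 64, 196) = #A440C4.
A 60% tint moves each channel 60% toward 255:
  R: 164 + 0.6×(255−164) = 164 + 54.6 = 218.6 → 219
  G: 64 + 114.6 = 178.6 → 179
  B: 196 + 35.4 = 231.4 → 231
rgb(219, 179, 231) = #DBB3E7.

#DBB3E7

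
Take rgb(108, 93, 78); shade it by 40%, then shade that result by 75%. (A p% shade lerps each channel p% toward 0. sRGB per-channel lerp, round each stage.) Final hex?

#100e0c

A 40% shade moves each channel 40% toward 0:
  R: 108 + 0.4×(0−108) = 108 − 43.2 = 64.8 → 65
  G: 93 + 0.4×(0−93) = 93 − 37.2 = 55.8 → 56
  B: 78 + 0.4×(0−78) = 78 − 31.2 = 46.8 → 47
After the shade: rgb(65, 56, 47) = #41382f.
A 75% shade moves each channel 75% toward 0:
  R: 65 − 48.75 = 16.25 → 16
  G: 56 − 42 = 14 → 14
  B: 47 + 0.75×(0−47) = 47 − 35.25 = 11.75 → 12
rgb(16, 14, 12) = #100e0c.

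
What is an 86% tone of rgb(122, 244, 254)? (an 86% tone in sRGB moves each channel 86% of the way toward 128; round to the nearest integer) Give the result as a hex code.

#7F9092

Per channel, c → c + 0.86(128 − c):
  R: 122 + 5.16 = 127.16 → 127
  G: 244 − 99.76 = 144.24 → 144
  B: 254 − 108.36 = 145.64 → 146
rgb(127, 144, 146) = #7F9092.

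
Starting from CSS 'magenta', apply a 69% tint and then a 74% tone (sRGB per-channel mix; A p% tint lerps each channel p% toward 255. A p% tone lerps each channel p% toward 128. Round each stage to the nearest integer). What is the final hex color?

#A18CA1

CSS magenta is rgb(255, 0, 255).
Per channel, c → c + 0.69(255 − c):
  R: 255 + 0.69×(255−255) = 255 + 0 = 255 → 255
  G: 0 + 175.95 = 175.95 → 176
  B: 255 + 0 = 255 → 255
After the tint: rgb(255, 176, 255) = #FFB0FF.
Lerp each channel 74% toward 128:
  R: 255 − 93.98 = 161.02 → 161
  G: 176 − 35.52 = 140.48 → 140
  B: 255 − 93.98 = 161.02 → 161
rgb(161, 140, 161) = #A18CA1.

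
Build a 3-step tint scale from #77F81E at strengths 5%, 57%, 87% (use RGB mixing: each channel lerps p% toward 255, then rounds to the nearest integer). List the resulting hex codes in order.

#77F81E is rgb(119, 248, 30).
5%: (119 + 6.8 = 125.8→126, 248→248, 30 + 11.25 = 41.25→41) → #7EF829
57%: (119 + 77.52 = 196.52→197, 248 + 3.99 = 251.99→252, 30 + 128.25 = 158.25→158) → #C5FC9E
87%: (119 + 118.32 = 237.32→237, 248 + 6.09 = 254.09→254, 30 + 195.75 = 225.75→226) → #EDFEE2

#7EF829, #C5FC9E, #EDFEE2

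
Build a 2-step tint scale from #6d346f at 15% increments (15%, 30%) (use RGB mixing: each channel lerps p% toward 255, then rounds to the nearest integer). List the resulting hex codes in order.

#6d346f is rgb(109, 52, 111).
15%: (109 + 21.9 = 130.9→131, 52 + 30.45 = 82.45→82, 111 + 21.6 = 132.6→133) → #835285
30%: (109 + 43.8 = 152.8→153, 52 + 60.9 = 112.9→113, 111 + 43.2 = 154.2→154) → #99719a

#835285, #99719a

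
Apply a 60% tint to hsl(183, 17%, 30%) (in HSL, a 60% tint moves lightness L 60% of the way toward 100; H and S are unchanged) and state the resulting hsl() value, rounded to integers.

hsl(183, 17%, 72%)

L moves 60% from 30 toward 100: 30 + 42 = 72 → 72.
H and S are unchanged.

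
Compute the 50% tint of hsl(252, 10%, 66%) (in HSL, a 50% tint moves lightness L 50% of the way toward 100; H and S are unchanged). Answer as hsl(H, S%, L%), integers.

L moves 50% from 66 toward 100: 66 + 17 = 83 → 83.
H and S are unchanged.

hsl(252, 10%, 83%)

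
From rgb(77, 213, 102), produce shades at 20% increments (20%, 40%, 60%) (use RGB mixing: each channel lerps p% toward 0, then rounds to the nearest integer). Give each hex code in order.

#3EAA52, #2E803D, #1F5529

20%: (77 − 15.4 = 61.6→62, 213 − 42.6 = 170.4→170, 102 − 20.4 = 81.6→82) → #3EAA52
40%: (77 − 30.8 = 46.2→46, 213 − 85.2 = 127.8→128, 102 − 40.8 = 61.2→61) → #2E803D
60%: (77 − 46.2 = 30.8→31, 213 − 127.8 = 85.2→85, 102 − 61.2 = 40.8→41) → #1F5529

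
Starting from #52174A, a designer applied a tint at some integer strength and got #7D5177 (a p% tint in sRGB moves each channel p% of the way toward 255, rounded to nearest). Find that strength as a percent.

#52174A is rgb(82, 23, 74); #7D5177 is rgb(125, 81, 119).
On the G channel (widest range): 81 ≈ 23 + (p/100)(255 − 23), so p ≈ 100×(81 − 23)/(255 − 23) = 5800/232 = 25.00.
p = 25 reproduces all three channels after rounding.

25%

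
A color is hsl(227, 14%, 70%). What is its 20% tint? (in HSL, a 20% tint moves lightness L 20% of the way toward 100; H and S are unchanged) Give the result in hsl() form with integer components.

hsl(227, 14%, 76%)

L moves 20% from 70 toward 100: 70 + 6 = 76 → 76.
H and S are unchanged.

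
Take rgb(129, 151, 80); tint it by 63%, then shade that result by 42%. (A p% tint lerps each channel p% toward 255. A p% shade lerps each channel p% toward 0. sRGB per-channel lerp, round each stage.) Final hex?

#797e6e

A 63% tint moves each channel 63% toward 255:
  R: 129 + 0.63×(255−129) = 129 + 79.38 = 208.38 → 208
  G: 151 + 65.52 = 216.52 → 217
  B: 80 + 0.63×(255−80) = 80 + 110.25 = 190.25 → 190
After the tint: rgb(208, 217, 190) = #d0d9be.
Per channel, c → c + 0.42(0 − c):
  R: 208 + 0.42×(0−208) = 208 − 87.36 = 120.64 → 121
  G: 217 + 0.42×(0−217) = 217 − 91.14 = 125.86 → 126
  B: 190 − 79.8 = 110.2 → 110
rgb(121, 126, 110) = #797e6e.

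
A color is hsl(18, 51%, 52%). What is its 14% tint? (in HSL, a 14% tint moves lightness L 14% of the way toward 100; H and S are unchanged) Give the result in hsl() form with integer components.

L moves 14% from 52 toward 100: 52 + 6.72 = 58.72 → 59.
H and S are unchanged.

hsl(18, 51%, 59%)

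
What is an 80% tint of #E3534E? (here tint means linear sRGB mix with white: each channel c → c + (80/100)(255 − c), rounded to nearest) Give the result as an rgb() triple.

#E3534E is rgb(227, 83, 78).
Per channel, c → c + 0.8(255 − c):
  R: 227 + 0.8×(255−227) = 227 + 22.4 = 249.4 → 249
  G: 83 + 137.6 = 220.6 → 221
  B: 78 + 0.8×(255−78) = 78 + 141.6 = 219.6 → 220

rgb(249, 221, 220)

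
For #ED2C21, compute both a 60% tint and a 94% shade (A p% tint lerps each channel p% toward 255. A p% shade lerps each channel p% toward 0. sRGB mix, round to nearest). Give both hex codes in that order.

#ED2C21 is rgb(237, 44, 33).
60% tint:
  R: 237 + 0.6×(255−237) = 237 + 10.8 = 247.8 → 248
  G: 44 + 0.6×(255−44) = 44 + 126.6 = 170.6 → 171
  B: 33 + 0.6×(255−33) = 33 + 133.2 = 166.2 → 166
  → #F8ABA6
94% shade:
  R: 237 + 0.94×(0−237) = 237 − 222.78 = 14.22 → 14
  G: 44 + 0.94×(0−44) = 44 − 41.36 = 2.64 → 3
  B: 33 − 31.02 = 1.98 → 2
  → #0E0302

#F8ABA6, #0E0302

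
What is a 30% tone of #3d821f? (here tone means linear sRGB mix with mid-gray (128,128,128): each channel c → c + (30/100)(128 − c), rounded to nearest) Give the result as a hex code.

#51813c

#3d821f is rgb(61, 130, 31).
Lerp each channel 30% toward 128:
  R: 61 + 0.3×(128−61) = 61 + 20.1 = 81.1 → 81
  G: 130 + 0.3×(128−130) = 130 − 0.6 = 129.4 → 129
  B: 31 + 29.1 = 60.1 → 60
rgb(81, 129, 60) = #51813c.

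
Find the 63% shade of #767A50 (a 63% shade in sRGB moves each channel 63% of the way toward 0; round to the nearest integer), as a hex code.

#2C2D1E

#767A50 is rgb(118, 122, 80).
Per channel, c → c + 0.63(0 − c):
  R: 118 + 0.63×(0−118) = 118 − 74.34 = 43.66 → 44
  G: 122 − 76.86 = 45.14 → 45
  B: 80 − 50.4 = 29.6 → 30
rgb(44, 45, 30) = #2C2D1E.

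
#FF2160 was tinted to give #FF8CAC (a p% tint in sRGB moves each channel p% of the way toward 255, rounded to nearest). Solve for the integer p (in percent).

#FF2160 is rgb(255, 33, 96); #FF8CAC is rgb(255, 140, 172).
On the G channel (widest range): 140 ≈ 33 + (p/100)(255 − 33), so p ≈ 100×(140 − 33)/(255 − 33) = 10700/222 = 48.20.
p = 48 reproduces all three channels after rounding.

48%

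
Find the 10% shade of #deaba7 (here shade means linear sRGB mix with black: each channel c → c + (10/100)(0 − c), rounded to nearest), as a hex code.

#c89a96

#deaba7 is rgb(222, 171, 167).
Lerp each channel 10% toward 0:
  R: 222 + 0.1×(0−222) = 222 − 22.2 = 199.8 → 200
  G: 171 + 0.1×(0−171) = 171 − 17.1 = 153.9 → 154
  B: 167 − 16.7 = 150.3 → 150
rgb(200, 154, 150) = #c89a96.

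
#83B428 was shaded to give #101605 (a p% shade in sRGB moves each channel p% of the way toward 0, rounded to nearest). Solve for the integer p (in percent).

#83B428 is rgb(131, 180, 40); #101605 is rgb(16, 22, 5).
On the G channel (widest range): 22 ≈ 180 + (p/100)(0 − 180), so p ≈ 100×(22 − 180)/(0 − 180) = -15800/-180 = 87.78.
p = 88 reproduces all three channels after rounding.

88%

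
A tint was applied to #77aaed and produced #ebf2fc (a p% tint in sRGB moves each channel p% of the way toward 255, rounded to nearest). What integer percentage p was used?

#77aaed is rgb(119, 170, 237); #ebf2fc is rgb(235, 242, 252).
On the R channel (widest range): 235 ≈ 119 + (p/100)(255 − 119), so p ≈ 100×(235 − 119)/(255 − 119) = 11600/136 = 85.29.
p = 85 reproduces all three channels after rounding.

85%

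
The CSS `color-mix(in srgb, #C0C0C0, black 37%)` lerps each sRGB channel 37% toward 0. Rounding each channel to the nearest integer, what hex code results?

#C0C0C0 is rgb(192, 192, 192).
A 37% shade moves each channel 37% toward 0:
  R: 192 + 0.37×(0−192) = 192 − 71.04 = 120.96 → 121
  G: 192 + 0.37×(0−192) = 192 − 71.04 = 120.96 → 121
  B: 192 + 0.37×(0−192) = 192 − 71.04 = 120.96 → 121
rgb(121, 121, 121) = #797979.

#797979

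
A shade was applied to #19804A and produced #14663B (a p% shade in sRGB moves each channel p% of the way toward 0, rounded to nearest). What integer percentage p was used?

#19804A is rgb(25, 128, 74); #14663B is rgb(20, 102, 59).
On the G channel (widest range): 102 ≈ 128 + (p/100)(0 − 128), so p ≈ 100×(102 − 128)/(0 − 128) = -2600/-128 = 20.31.
p = 20 reproduces all three channels after rounding.

20%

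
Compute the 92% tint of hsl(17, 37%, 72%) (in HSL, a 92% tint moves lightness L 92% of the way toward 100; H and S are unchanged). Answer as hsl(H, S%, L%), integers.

L moves 92% from 72 toward 100: 72 + 25.76 = 97.76 → 98.
H and S are unchanged.

hsl(17, 37%, 98%)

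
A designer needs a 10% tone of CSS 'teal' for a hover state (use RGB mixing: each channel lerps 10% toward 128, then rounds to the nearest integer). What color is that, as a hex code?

CSS teal is rgb(0, 128, 128).
Lerp each channel 10% toward 128:
  R: 0 + 0.1×(128−0) = 0 + 12.8 = 12.8 → 13
  G: 128 + 0.1×(128−128) = 128 + 0 = 128 → 128
  B: 128 + 0.1×(128−128) = 128 + 0 = 128 → 128
rgb(13, 128, 128) = #0d8080.

#0d8080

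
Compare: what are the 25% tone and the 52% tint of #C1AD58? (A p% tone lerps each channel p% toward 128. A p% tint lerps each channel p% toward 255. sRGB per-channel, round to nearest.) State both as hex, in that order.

#C1AD58 is rgb(193, 173, 88).
25% tone:
  R: 193 − 16.25 = 176.75 → 177
  G: 173 + 0.25×(128−173) = 173 − 11.25 = 161.75 → 162
  B: 88 + 0.25×(128−88) = 88 + 10 = 98 → 98
  → #B1A262
52% tint:
  R: 193 + 0.52×(255−193) = 193 + 32.24 = 225.24 → 225
  G: 173 + 0.52×(255−173) = 173 + 42.64 = 215.64 → 216
  B: 88 + 86.84 = 174.84 → 175
  → #E1D8AF

#B1A262, #E1D8AF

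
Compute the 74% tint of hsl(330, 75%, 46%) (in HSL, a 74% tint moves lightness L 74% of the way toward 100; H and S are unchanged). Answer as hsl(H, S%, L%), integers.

hsl(330, 75%, 86%)

L moves 74% from 46 toward 100: 46 + 39.96 = 85.96 → 86.
H and S are unchanged.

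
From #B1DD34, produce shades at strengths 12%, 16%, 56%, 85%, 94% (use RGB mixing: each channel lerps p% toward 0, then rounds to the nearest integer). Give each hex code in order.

#9CC22E, #95BA2C, #4E6117, #1B2108, #0B0D03

#B1DD34 is rgb(177, 221, 52).
12%: (177 − 21.24 = 155.76→156, 221 − 26.52 = 194.48→194, 52 − 6.24 = 45.76→46) → #9CC22E
16%: (177 − 28.32 = 148.68→149, 221 − 35.36 = 185.64→186, 52 − 8.32 = 43.68→44) → #95BA2C
56%: (177 − 99.12 = 77.88→78, 221 − 123.76 = 97.24→97, 52 − 29.12 = 22.88→23) → #4E6117
85%: (177 − 150.45 = 26.55→27, 221 − 187.85 = 33.15→33, 52 − 44.2 = 7.8→8) → #1B2108
94%: (177 − 166.38 = 10.62→11, 221 − 207.74 = 13.26→13, 52 − 48.88 = 3.12→3) → #0B0D03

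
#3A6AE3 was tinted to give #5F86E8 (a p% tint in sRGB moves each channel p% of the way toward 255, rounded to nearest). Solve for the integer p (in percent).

#3A6AE3 is rgb(58, 106, 227); #5F86E8 is rgb(95, 134, 232).
On the R channel (widest range): 95 ≈ 58 + (p/100)(255 − 58), so p ≈ 100×(95 − 58)/(255 − 58) = 3700/197 = 18.78.
p = 19 reproduces all three channels after rounding.

19%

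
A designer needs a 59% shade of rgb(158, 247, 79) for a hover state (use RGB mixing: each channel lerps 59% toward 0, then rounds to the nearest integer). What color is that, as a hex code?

#416520

A 59% shade moves each channel 59% toward 0:
  R: 158 + 0.59×(0−158) = 158 − 93.22 = 64.78 → 65
  G: 247 + 0.59×(0−247) = 247 − 145.73 = 101.27 → 101
  B: 79 − 46.61 = 32.39 → 32
rgb(65, 101, 32) = #416520.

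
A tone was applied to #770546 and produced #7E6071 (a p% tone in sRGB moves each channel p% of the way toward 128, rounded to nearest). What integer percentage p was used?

74%

#770546 is rgb(119, 5, 70); #7E6071 is rgb(126, 96, 113).
On the G channel (widest range): 96 ≈ 5 + (p/100)(128 − 5), so p ≈ 100×(96 − 5)/(128 − 5) = 9100/123 = 73.98.
p = 74 reproduces all three channels after rounding.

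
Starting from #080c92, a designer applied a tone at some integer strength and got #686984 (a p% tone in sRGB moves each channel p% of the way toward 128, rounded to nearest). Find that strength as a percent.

#080c92 is rgb(8, 12, 146); #686984 is rgb(104, 105, 132).
On the R channel (widest range): 104 ≈ 8 + (p/100)(128 − 8), so p ≈ 100×(104 − 8)/(128 − 8) = 9600/120 = 80.00.
p = 80 reproduces all three channels after rounding.

80%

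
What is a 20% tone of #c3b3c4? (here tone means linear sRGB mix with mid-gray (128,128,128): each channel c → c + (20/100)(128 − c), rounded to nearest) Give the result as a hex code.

#c3b3c4 is rgb(195, 179, 196).
Lerp each channel 20% toward 128:
  R: 195 + 0.2×(128−195) = 195 − 13.4 = 181.6 → 182
  G: 179 − 10.2 = 168.8 → 169
  B: 196 + 0.2×(128−196) = 196 − 13.6 = 182.4 → 182
rgb(182, 169, 182) = #b6a9b6.

#b6a9b6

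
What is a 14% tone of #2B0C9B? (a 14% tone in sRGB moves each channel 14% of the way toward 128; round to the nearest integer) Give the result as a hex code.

#371C97

#2B0C9B is rgb(43, 12, 155).
Lerp each channel 14% toward 128:
  R: 43 + 11.9 = 54.9 → 55
  G: 12 + 16.24 = 28.24 → 28
  B: 155 − 3.78 = 151.22 → 151
rgb(55, 28, 151) = #371C97.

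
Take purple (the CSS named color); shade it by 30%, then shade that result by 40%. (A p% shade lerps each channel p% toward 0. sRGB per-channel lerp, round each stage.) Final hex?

CSS purple is rgb(128, 0, 128).
A 30% shade moves each channel 30% toward 0:
  R: 128 − 38.4 = 89.6 → 90
  G: 0 + 0.3×(0−0) = 0 + 0 = 0 → 0
  B: 128 − 38.4 = 89.6 → 90
After the shade: rgb(90, 0, 90) = #5A005A.
Lerp each channel 40% toward 0:
  R: 90 + 0.4×(0−90) = 90 − 36 = 54 → 54
  G: 0 + 0.4×(0−0) = 0 + 0 = 0 → 0
  B: 90 − 36 = 54 → 54
rgb(54, 0, 54) = #360036.

#360036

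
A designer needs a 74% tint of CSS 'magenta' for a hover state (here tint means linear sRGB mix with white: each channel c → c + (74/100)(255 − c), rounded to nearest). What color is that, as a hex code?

CSS magenta is rgb(255, 0, 255).
A 74% tint moves each channel 74% toward 255:
  R: 255 + 0.74×(255−255) = 255 + 0 = 255 → 255
  G: 0 + 0.74×(255−0) = 0 + 188.7 = 188.7 → 189
  B: 255 + 0 = 255 → 255
rgb(255, 189, 255) = #FFBDFF.

#FFBDFF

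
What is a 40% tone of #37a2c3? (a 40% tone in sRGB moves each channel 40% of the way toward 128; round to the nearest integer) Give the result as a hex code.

#5494a8

#37a2c3 is rgb(55, 162, 195).
Per channel, c → c + 0.4(128 − c):
  R: 55 + 29.2 = 84.2 → 84
  G: 162 − 13.6 = 148.4 → 148
  B: 195 + 0.4×(128−195) = 195 − 26.8 = 168.2 → 168
rgb(84, 148, 168) = #5494a8.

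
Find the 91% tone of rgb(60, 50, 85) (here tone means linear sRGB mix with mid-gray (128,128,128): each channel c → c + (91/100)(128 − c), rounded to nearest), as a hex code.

Lerp each channel 91% toward 128:
  R: 60 + 0.91×(128−60) = 60 + 61.88 = 121.88 → 122
  G: 50 + 70.98 = 120.98 → 121
  B: 85 + 0.91×(128−85) = 85 + 39.13 = 124.13 → 124
rgb(122, 121, 124) = #7a797c.

#7a797c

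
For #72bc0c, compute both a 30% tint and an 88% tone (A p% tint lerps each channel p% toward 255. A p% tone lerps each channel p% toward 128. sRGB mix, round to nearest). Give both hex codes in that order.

#72bc0c is rgb(114, 188, 12).
30% tint:
  R: 114 + 42.3 = 156.3 → 156
  G: 188 + 20.1 = 208.1 → 208
  B: 12 + 72.9 = 84.9 → 85
  → #9cd055
88% tone:
  R: 114 + 0.88×(128−114) = 114 + 12.32 = 126.32 → 126
  G: 188 + 0.88×(128−188) = 188 − 52.8 = 135.2 → 135
  B: 12 + 102.08 = 114.08 → 114
  → #7e8772

#9cd055, #7e8772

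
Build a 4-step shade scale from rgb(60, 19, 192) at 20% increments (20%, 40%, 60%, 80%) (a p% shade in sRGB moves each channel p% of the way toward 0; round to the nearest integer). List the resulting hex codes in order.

20%: (60 − 12 = 48→48, 19 − 3.8 = 15.2→15, 192 − 38.4 = 153.6→154) → #300F9A
40%: (60 − 24 = 36→36, 19 − 7.6 = 11.4→11, 192 − 76.8 = 115.2→115) → #240B73
60%: (60 − 36 = 24→24, 19 − 11.4 = 7.6→8, 192 − 115.2 = 76.8→77) → #18084D
80%: (60 − 48 = 12→12, 19 − 15.2 = 3.8→4, 192 − 153.6 = 38.4→38) → #0C0426

#300F9A, #240B73, #18084D, #0C0426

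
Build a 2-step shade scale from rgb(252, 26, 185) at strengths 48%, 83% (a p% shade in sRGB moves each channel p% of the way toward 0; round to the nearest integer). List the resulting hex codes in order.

#830E60, #2B041F

48%: (252 − 120.96 = 131.04→131, 26 − 12.48 = 13.52→14, 185 − 88.8 = 96.2→96) → #830E60
83%: (252 − 209.16 = 42.84→43, 26 − 21.58 = 4.42→4, 185 − 153.55 = 31.45→31) → #2B041F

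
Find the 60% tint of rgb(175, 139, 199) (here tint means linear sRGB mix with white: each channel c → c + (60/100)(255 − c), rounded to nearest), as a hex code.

#dfd1e9

Lerp each channel 60% toward 255:
  R: 175 + 0.6×(255−175) = 175 + 48 = 223 → 223
  G: 139 + 0.6×(255−139) = 139 + 69.6 = 208.6 → 209
  B: 199 + 0.6×(255−199) = 199 + 33.6 = 232.6 → 233
rgb(223, 209, 233) = #dfd1e9.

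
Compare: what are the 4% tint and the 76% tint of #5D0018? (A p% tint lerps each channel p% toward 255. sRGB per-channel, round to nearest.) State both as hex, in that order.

#630A21, #D8C2C8

#5D0018 is rgb(93, 0, 24).
4% tint:
  R: 93 + 0.04×(255−93) = 93 + 6.48 = 99.48 → 99
  G: 0 + 0.04×(255−0) = 0 + 10.2 = 10.2 → 10
  B: 24 + 9.24 = 33.24 → 33
  → #630A21
76% tint:
  R: 93 + 0.76×(255−93) = 93 + 123.12 = 216.12 → 216
  G: 0 + 0.76×(255−0) = 0 + 193.8 = 193.8 → 194
  B: 24 + 0.76×(255−24) = 24 + 175.56 = 199.56 → 200
  → #D8C2C8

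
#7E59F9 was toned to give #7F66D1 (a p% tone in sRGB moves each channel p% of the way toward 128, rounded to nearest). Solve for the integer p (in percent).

33%

#7E59F9 is rgb(126, 89, 249); #7F66D1 is rgb(127, 102, 209).
On the B channel (widest range): 209 ≈ 249 + (p/100)(128 − 249), so p ≈ 100×(209 − 249)/(128 − 249) = -4000/-121 = 33.06.
p = 33 reproduces all three channels after rounding.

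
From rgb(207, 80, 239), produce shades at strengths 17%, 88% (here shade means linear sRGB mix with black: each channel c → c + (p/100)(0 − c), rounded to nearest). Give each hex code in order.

17%: (207 − 35.19 = 171.81→172, 80 − 13.6 = 66.4→66, 239 − 40.63 = 198.37→198) → #ac42c6
88%: (207 − 182.16 = 24.84→25, 80 − 70.4 = 9.6→10, 239 − 210.32 = 28.68→29) → #190a1d

#ac42c6, #190a1d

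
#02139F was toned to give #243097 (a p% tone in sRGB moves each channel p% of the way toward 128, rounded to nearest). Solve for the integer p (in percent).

27%

#02139F is rgb(2, 19, 159); #243097 is rgb(36, 48, 151).
On the R channel (widest range): 36 ≈ 2 + (p/100)(128 − 2), so p ≈ 100×(36 − 2)/(128 − 2) = 3400/126 = 26.98.
p = 27 reproduces all three channels after rounding.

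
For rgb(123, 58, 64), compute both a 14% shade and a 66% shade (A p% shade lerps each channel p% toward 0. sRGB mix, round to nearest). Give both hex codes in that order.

14% shade:
  R: 123 + 0.14×(0−123) = 123 − 17.22 = 105.78 → 106
  G: 58 + 0.14×(0−58) = 58 − 8.12 = 49.88 → 50
  B: 64 + 0.14×(0−64) = 64 − 8.96 = 55.04 → 55
  → #6A3237
66% shade:
  R: 123 + 0.66×(0−123) = 123 − 81.18 = 41.82 → 42
  G: 58 + 0.66×(0−58) = 58 − 38.28 = 19.72 → 20
  B: 64 + 0.66×(0−64) = 64 − 42.24 = 21.76 → 22
  → #2A1416

#6A3237, #2A1416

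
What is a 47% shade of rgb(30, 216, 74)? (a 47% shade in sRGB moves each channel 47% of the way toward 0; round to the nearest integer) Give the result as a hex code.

Lerp each channel 47% toward 0:
  R: 30 + 0.47×(0−30) = 30 − 14.1 = 15.9 → 16
  G: 216 + 0.47×(0−216) = 216 − 101.52 = 114.48 → 114
  B: 74 − 34.78 = 39.22 → 39
rgb(16, 114, 39) = #107227.

#107227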